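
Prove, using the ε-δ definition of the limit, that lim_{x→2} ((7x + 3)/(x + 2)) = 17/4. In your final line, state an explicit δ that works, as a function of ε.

Suppose ε > 0. We want δ > 0 with 0 < |x − 2| < δ ⇒ |(7x + 3)/(x + 2) − (17/4)| < ε.
Combining over a common denominator, (7x + 3)/(x + 2) − (17/4) = [(7x + 3)·4 − 17·(x + 2)] / [4·(x + 2)] = 11(x − 2) / (4(x + 2)).
So |(7x + 3)/(x + 2) − (17/4)| = 11|x − 2| / (4·|x + 2|).
Require δ ≤ 2, so |x + 2| ≥ |4| − |x − 2| > 4 − 2 = 2.
Hence |(7x + 3)/(x + 2) − (17/4)| < 11|x − 2|/(4·2) = (11/8)|x − 2|, which is < ε once |x − 2| < (8/11)ε.
Take δ = min(2, (8/11)ε). Then 0 < |x − 2| < δ forces both bounds, so |(7x + 3)/(x + 2) − (17/4)| < ε.

δ = min(2, (8/11)ε)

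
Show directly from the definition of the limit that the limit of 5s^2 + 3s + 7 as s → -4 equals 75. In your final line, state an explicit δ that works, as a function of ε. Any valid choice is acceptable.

Let ε > 0. We want δ > 0 such that 0 < |s + 4| < δ implies |(5s^2 + 3s + 7) − 75| < ε.
(5s^2 + 3s + 7) − 75 = 5s^2 + 3s - 68 = (s + 4)(5s - 17).
So |(5s^2 + 3s + 7) − 75| = |s + 4|·|5s - 17|.
Require δ ≤ 1. Then |s + 4| < 1 gives |s| < 5, and by the triangle inequality |5s - 17| ≤ 5·5 + 17 = 42.
Hence |(5s^2 + 3s + 7) − 75| ≤ 42|s + 4| < ε provided |s + 4| < ε/42.
Choosing δ = min(1, ε/42) ensures both conditions, hence |(5s^2 + 3s + 7) − 75| < ε.

δ = min(1, ε/42)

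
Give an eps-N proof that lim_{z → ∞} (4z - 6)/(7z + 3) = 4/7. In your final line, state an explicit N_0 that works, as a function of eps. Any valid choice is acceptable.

Let eps > 0. We seek N_0 > 0 such that z > N_0 implies |(4z - 6)/(7z + 3) − (4/7)| < eps.
(4z - 6)/(7z + 3) − (4/7) = (7(4z - 6) − 4(7z + 3)) / (7(7z + 3)) = -54/(7(7z + 3)).
For z > 0 we have 7z + 3 > 7z, so |(4z - 6)/(7z + 3) − (4/7)| = 54/(7(7z + 3)) < 54/(7·7z) = (54/49)/z.
Thus |(4z - 6)/(7z + 3) − (4/7)| < eps whenever z > (54/49)/eps.
Take N_0 = (54/49)/eps. If z > N_0 then |(4z - 6)/(7z + 3) − (4/7)| < (54/49)/z < eps.

N_0 = (54/49)/eps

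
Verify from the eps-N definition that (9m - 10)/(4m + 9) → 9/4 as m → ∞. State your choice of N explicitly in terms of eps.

Let eps > 0. For m ≥ 1, |(9m - 10)/(4m + 9) − (9/4)| = |-121|/(4(4m + 9)) = 121/(4(4m + 9)).
Since 4m + 9 ≥ 4m for m ≥ 1, this is ≤ 121/(4·4m) = (121/16)/m.
So |(9m - 10)/(4m + 9) − (9/4)| < eps whenever m > (121/16)/eps.
Take N = (121/16)/eps. If m > N then |(9m - 10)/(4m + 9) − (9/4)| ≤ (121/16)/m < eps.

N = (121/16)/eps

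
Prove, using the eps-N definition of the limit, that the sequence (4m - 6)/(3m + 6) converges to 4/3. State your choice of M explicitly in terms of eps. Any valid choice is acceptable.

M = (14/3)/eps

Let eps > 0 be given. For m ≥ 1, |(4m - 6)/(3m + 6) − (4/3)| = |-42|/(3(3m + 6)) = 42/(3(3m + 6)).
Since 3m + 6 ≥ 3m for m ≥ 1, this is ≤ 42/(3·3m) = (14/3)/m.
So |(4m - 6)/(3m + 6) − (4/3)| < eps whenever m > (14/3)/eps.
Take M = (14/3)/eps. If m > M then |(4m - 6)/(3m + 6) − (4/3)| ≤ (14/3)/m < eps.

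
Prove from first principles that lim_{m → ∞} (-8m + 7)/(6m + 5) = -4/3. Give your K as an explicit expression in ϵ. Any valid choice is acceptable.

Let ϵ > 0. For m ≥ 1, |(-8m + 7)/(6m + 5) + 4/3| = |82|/(6(6m + 5)) = 82/(6(6m + 5)).
Since 6m + 5 ≥ 6m for m ≥ 1, this is ≤ 82/(6·6m) = (41/18)/m.
So |(-8m + 7)/(6m + 5) + 4/3| < ϵ whenever m > (41/18)/ϵ.
Take K = (41/18)/ϵ. If m > K then |(-8m + 7)/(6m + 5) + 4/3| ≤ (41/18)/m < ϵ.

K = (41/18)/ϵ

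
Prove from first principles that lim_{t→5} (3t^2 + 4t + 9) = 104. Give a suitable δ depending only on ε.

δ = min(1, ε/37)

Suppose ε > 0. We want δ > 0 such that 0 < |t − 5| < δ implies |(3t^2 + 4t + 9) − 104| < ε.
(3t^2 + 4t + 9) − 104 = 3t^2 + 4t - 95 = (t − 5)(3t + 19).
So |(3t^2 + 4t + 9) − 104| = |t − 5|·|3t + 19|.
Require δ ≤ 1. Then |t − 5| < 1 gives |t| < 6, and by the triangle inequality |3t + 19| ≤ 3·6 + 19 = 37.
Hence |(3t^2 + 4t + 9) − 104| ≤ 37|t − 5| < ε provided |t − 5| < ε/37.
Take δ = min(1, ε/37). Then 0 < |t − 5| < δ gives both |t − 5| < 1 and |t − 5| < ε/37, so |(3t^2 + 4t + 9) − 104| < ε.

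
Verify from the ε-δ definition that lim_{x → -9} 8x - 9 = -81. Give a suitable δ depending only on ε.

Let ε > 0. We need δ > 0 so that 0 < |x + 9| < δ implies |(8x - 9) + 81| < ε.
|(8x - 9) + 81| = |8x + 72| = 8|x + 9|.
So 8|x + 9| < ε exactly when |x + 9| < ε/8.
Choosing δ = ε/8 gives |(8x - 9) + 81| = 8|x + 9| < ε whenever |x + 9| < δ.

δ = ε/8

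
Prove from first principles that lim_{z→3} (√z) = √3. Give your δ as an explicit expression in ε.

δ = min(3, √3·ε)

Suppose ε > 0. We want δ > 0 such that 0 < |z − 3| < δ implies |√z − √3| < ε.
Rationalise: √z − √3 = (z − 3)/(√z + √3), so |√z − √3| = |z − 3|/(√z + √3).
Restrict δ ≤ 3 so that |z − 3| < 3 forces z > 0, and then √z + √3 > √3.
Hence |√z − √3| < |z − 3|/√3, which is < ε once |z − 3| < √3·ε.
Take δ = min(3, √3·ε). If 0 < |z − 3| < δ then z > 0 and |√z − √3| < |z − 3|/√3 < ε.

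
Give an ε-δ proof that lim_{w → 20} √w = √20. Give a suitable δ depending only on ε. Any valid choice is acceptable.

Let ε > 0 be given. We want δ > 0 such that 0 < |w − 20| < δ implies |√w − √20| < ε.
Rationalise: √w − √20 = (w − 20)/(√w + √20), so |√w − √20| = |w − 20|/(√w + √20).
Restrict δ ≤ 20 so that |w − 20| < 20 forces w > 0, and then √w + √20 > √20.
Hence |√w − √20| < |w − 20|/√20, which is < ε once |w − 20| < √20·ε.
Take δ = min(20, √20·ε). If 0 < |w − 20| < δ then w > 0 and |√w − √20| < |w − 20|/√20 < ε.

δ = min(20, √20·ε)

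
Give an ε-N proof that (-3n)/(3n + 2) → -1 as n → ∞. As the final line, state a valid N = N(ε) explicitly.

Let ε > 0. For n ≥ 1, |(-3n)/(3n + 2) + 1| = |6|/(3(3n + 2)) = 6/(3(3n + 2)).
Since 3n + 2 ≥ 3n for n ≥ 1, this is ≤ 6/(3·3n) = (2/3)/n.
So |(-3n)/(3n + 2) + 1| < ε whenever n > (2/3)/ε.
Take N = (2/3)/ε. If n > N then |(-3n)/(3n + 2) + 1| ≤ (2/3)/n < ε.

N = (2/3)/ε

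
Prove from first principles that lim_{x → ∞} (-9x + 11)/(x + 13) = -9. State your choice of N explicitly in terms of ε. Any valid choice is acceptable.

Let ε > 0 be given. We seek N > 0 such that x > N implies |(-9x + 11)/(x + 13) + 9| < ε.
(-9x + 11)/(x + 13) + 9 = ((-9x + 11) − (-9)(x + 13)) / ((x + 13)) = 128/((x + 13)).
For x > 0 we have x + 13 > x, so |(-9x + 11)/(x + 13) + 9| = 128/((x + 13)) < 128/(x) = 128/x.
Thus |(-9x + 11)/(x + 13) + 9| < ε whenever x > 128/ε.
Take N = 128/ε. If x > N then |(-9x + 11)/(x + 13) + 9| < 128/x < ε.

N = 128/ε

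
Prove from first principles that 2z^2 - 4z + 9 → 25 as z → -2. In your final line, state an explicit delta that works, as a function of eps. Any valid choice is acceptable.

Suppose eps > 0. We want delta > 0 such that 0 < |z + 2| < delta implies |(2z^2 - 4z + 9) − 25| < eps.
(2z^2 - 4z + 9) − 25 = 2z^2 - 4z - 16 = (z + 2)(2z - 8).
So |(2z^2 - 4z + 9) − 25| = |z + 2|·|2z - 8|.
Require delta ≤ 1. Then |z + 2| < 1 gives |z| < 3, and by the triangle inequality |2z - 8| ≤ 2·3 + 8 = 14.
Hence |(2z^2 - 4z + 9) − 25| ≤ 14|z + 2| < eps provided |z + 2| < eps/14.
Take delta = min(1, eps/14). Then 0 < |z + 2| < delta gives both |z + 2| < 1 and |z + 2| < eps/14, so |(2z^2 - 4z + 9) − 25| < eps.

delta = min(1, eps/14)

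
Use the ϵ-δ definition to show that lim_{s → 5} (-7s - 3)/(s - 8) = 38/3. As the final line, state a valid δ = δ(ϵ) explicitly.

Fix ϵ > 0. We want δ > 0 with 0 < |s − 5| < δ ⇒ |(-7s - 3)/(s - 8) − (38/3)| < ϵ.
Combining over a common denominator, (-7s - 3)/(s - 8) − (38/3) = [(-7s - 3)·(-3) − (-38)·(s - 8)] / [(-3)·(s - 8)] = 59(s − 5) / ((-3)(s - 8)).
So |(-7s - 3)/(s - 8) − (38/3)| = 59|s − 5| / (3·|s − 8|).
Restrict δ ≤ 3/2. Then |s − 5| < 3/2 gives |s − 8| = |(s − 5) + (-3)| ≥ 3 − 3/2 = 3/2.
Hence |(-7s - 3)/(s - 8) − (38/3)| < 59|s − 5|/(3·(3/2)) = (118/9)|s − 5|, which is < ϵ once |s − 5| < (9/118)ϵ.
Take δ = min(3/2, (9/118)ϵ). Then 0 < |s − 5| < δ forces both bounds, so |(-7s - 3)/(s - 8) − (38/3)| < ϵ.

δ = min(3/2, (9/118)ϵ)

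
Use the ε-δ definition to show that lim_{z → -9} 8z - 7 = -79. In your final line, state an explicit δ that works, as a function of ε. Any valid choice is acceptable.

Let ε > 0. We need δ > 0 so that 0 < |z + 9| < δ implies |(8z - 7) + 79| < ε.
Since (8z - 7) + 79 = 8(z + 9), we have |(8z - 7) + 79| = 8|z + 9|.
So 8|z + 9| < ε exactly when |z + 9| < ε/8.
Choosing δ = ε/8 gives |(8z - 7) + 79| = 8|z + 9| < ε whenever |z + 9| < δ.

δ = ε/8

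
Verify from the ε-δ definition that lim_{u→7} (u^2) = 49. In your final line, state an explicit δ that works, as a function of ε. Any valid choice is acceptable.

Fix ε > 0. We seek δ > 0 with 0 < |u − 7| < δ ⇒ |u^2 − 49| < ε.
Factor: u^2 − 49 = (u − 7)(u + 7), so |u^2 − 49| = |u − 7|·|u + 7|.
Impose δ ≤ 1 so that |u| < 8; then |u + 7| ≤ 15.
Hence |u^2 − 49| ≤ 15|u − 7|, which is < ε once |u − 7| < ε/15.
Take δ = min(1, ε/15). If 0 < |u − 7| < δ then both bounds hold and |u^2 − 49| ≤ 15|u − 7| < 15·(ε/15) = ε.

δ = min(1, ε/15)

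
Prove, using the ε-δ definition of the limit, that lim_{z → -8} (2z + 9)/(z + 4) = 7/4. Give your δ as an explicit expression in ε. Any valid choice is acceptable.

δ = min(2, 8ε)

Let ε > 0. We want δ > 0 with 0 < |z + 8| < δ ⇒ |(2z + 9)/(z + 4) − (7/4)| < ε.
Combining over a common denominator, (2z + 9)/(z + 4) − (7/4) = [(2z + 9)·(-4) − (-7)·(z + 4)] / [(-4)·(z + 4)] = -1(z + 8) / ((-4)(z + 4)).
So |(2z + 9)/(z + 4) − (7/4)| = |z + 8| / (4·|z + 4|).
Require δ ≤ 2, so |z + 4| ≥ |-4| − |z + 8| > 4 − 2 = 2.
Hence |(2z + 9)/(z + 4) − (7/4)| < |z + 8|/(4·2) = (1/8)|z + 8|, which is < ε once |z + 8| < 8ε.
Take δ = min(2, 8ε). Then 0 < |z + 8| < δ forces both bounds, so |(2z + 9)/(z + 4) − (7/4)| < ε.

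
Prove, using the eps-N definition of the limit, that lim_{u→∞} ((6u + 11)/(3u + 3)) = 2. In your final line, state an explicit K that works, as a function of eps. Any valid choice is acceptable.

Suppose eps > 0. We seek K > 0 such that u > K implies |(6u + 11)/(3u + 3) − 2| < eps.
(6u + 11)/(3u + 3) − 2 = (3(6u + 11) − 6(3u + 3)) / (3(3u + 3)) = 15/(3(3u + 3)).
For u > 0 we have 3u + 3 > 3u, so |(6u + 11)/(3u + 3) − 2| = 15/(3(3u + 3)) < 15/(3·3u) = (5/3)/u.
Thus |(6u + 11)/(3u + 3) − 2| < eps whenever u > (5/3)/eps.
Take K = (5/3)/eps. If u > K then |(6u + 11)/(3u + 3) − 2| < (5/3)/u < eps.

K = (5/3)/eps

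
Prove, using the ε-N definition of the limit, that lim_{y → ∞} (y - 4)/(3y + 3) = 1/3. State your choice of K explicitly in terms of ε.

Let ε > 0 be given. We seek K > 0 such that y > K implies |(y - 4)/(3y + 3) − (1/3)| < ε.
(y - 4)/(3y + 3) − (1/3) = (3(y - 4) − (3y + 3)) / (3(3y + 3)) = -15/(3(3y + 3)).
For y > 0 we have 3y + 3 > 3y, so |(y - 4)/(3y + 3) − (1/3)| = 15/(3(3y + 3)) < 15/(3·3y) = (5/3)/y.
Thus |(y - 4)/(3y + 3) − (1/3)| < ε whenever y > (5/3)/ε.
Take K = (5/3)/ε. If y > K then |(y - 4)/(3y + 3) − (1/3)| < (5/3)/y < ε.

K = (5/3)/ε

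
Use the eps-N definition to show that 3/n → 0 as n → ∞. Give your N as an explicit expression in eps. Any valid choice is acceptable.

Let eps > 0 be given. For n ≥ 1, |3/n − 0| = 3/(n) ≤ 3/n.
We need 3/n < eps, i.e. n > 3/eps.
Take N = 3/eps. If n > N then |3/n| ≤ 3/n < eps.

N = 3/eps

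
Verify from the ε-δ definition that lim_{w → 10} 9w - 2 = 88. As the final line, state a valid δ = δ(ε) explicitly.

Let ε > 0. We need δ > 0 so that 0 < |w − 10| < δ implies |(9w - 2) − 88| < ε.
|(9w - 2) − 88| = |9w - 90| = 9|w − 10|.
So 9|w − 10| < ε exactly when |w − 10| < ε/9.
Take δ = ε/9. If 0 < |w − 10| < δ then |(9w - 2) − 88| = 9|w − 10| < 9·(ε/9) = ε.

δ = ε/9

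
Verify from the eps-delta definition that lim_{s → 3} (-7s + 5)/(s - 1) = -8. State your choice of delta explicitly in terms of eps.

Let eps > 0 be given. We want delta > 0 with 0 < |s − 3| < delta ⇒ |(-7s + 5)/(s - 1) + 8| < eps.
Combining over a common denominator, (-7s + 5)/(s - 1) + 8 = [(-7s + 5)·2 − (-16)·(s - 1)] / [2·(s - 1)] = 2(s − 3) / (2(s - 1)).
So |(-7s + 5)/(s - 1) + 8| = 2|s − 3| / (2·|s − 1|).
Restrict delta ≤ 1. Then |s − 3| < 1 gives |s − 1| = |(s − 3) + 2| ≥ 2 − 1 = 1.
Hence |(-7s + 5)/(s - 1) + 8| < 2|s − 3|/(2·1) = |s − 3|, which is < eps once |s − 3| < eps.
Take delta = min(1, eps). Then 0 < |s − 3| < delta forces both bounds, so |(-7s + 5)/(s - 1) + 8| < eps.

delta = min(1, eps)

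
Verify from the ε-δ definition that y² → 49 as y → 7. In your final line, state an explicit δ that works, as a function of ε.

Suppose ε > 0. We seek δ > 0 with 0 < |y − 7| < δ ⇒ |y² − 49| < ε.
Factor: y² − 49 = (y − 7)(y + 7), so |y² − 49| = |y − 7|·|y + 7|.
Restrict δ ≤ 2. Then |y − 7| < 2 gives |y| < 9, so by the triangle inequality |y + 7| ≤ 9 + 7 = 16.
Hence |y² − 49| ≤ 16|y − 7|, which is < ε once |y − 7| < ε/16.
Take δ = min(2, ε/16). If 0 < |y − 7| < δ then both bounds hold and |y² − 49| ≤ 16|y − 7| < 16·(ε/16) = ε.

δ = min(2, ε/16)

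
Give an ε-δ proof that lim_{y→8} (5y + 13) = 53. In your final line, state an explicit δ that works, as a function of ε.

Let ε > 0. We need δ > 0 so that 0 < |y − 8| < δ implies |(5y + 13) − 53| < ε.
Since (5y + 13) − 53 = 5(y − 8), we have |(5y + 13) − 53| = 5|y − 8|.
So 5|y − 8| < ε exactly when |y − 8| < ε/5.
Take δ = ε/5. If 0 < |y − 8| < δ then |(5y + 13) − 53| = 5|y − 8| < 5·(ε/5) = ε.

δ = ε/5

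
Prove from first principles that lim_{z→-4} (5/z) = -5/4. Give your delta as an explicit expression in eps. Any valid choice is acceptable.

Let eps > 0. We seek delta > 0 such that 0 < |z + 4| < delta implies |5/z + 5/4| < eps.
|5/z + 5/4| = 5·|-4 − z|/(4·|z|) = 5|z + 4|/(4|z|).
Require delta ≤ 2 so that |z| > 4 − 2 = 2, hence 4|z| > 8.
Then |5/z + 5/4| < 5|z + 4|/8, which is < eps when |z + 4| < (8/5)eps.
Take delta = min(2, (8/5)eps). Then 0 < |z + 4| < delta gives both |z + 4| < 2 and |z + 4| < (8/5)eps, so |5/z + 5/4| < eps.

delta = min(2, (8/5)eps)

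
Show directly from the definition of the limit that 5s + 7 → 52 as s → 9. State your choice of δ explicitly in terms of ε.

Let ε > 0 be given. We need δ > 0 so that 0 < |s − 9| < δ implies |(5s + 7) − 52| < ε.
|(5s + 7) − 52| = |5s - 45| = 5|s − 9|.
So 5|s − 9| < ε exactly when |s − 9| < ε/5.
Choosing δ = ε/5 gives |(5s + 7) − 52| = 5|s − 9| < ε whenever |s − 9| < δ.

δ = ε/5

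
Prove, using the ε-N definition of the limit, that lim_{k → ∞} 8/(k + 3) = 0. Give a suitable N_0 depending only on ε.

N_0 = 8/ε

Let ε > 0 be given. For k ≥ 1, |8/(k + 3) − 0| = 8/(k + 3) ≤ 8/k.
We need 8/k < ε, i.e. k > 8/ε.
Take N_0 = 8/ε. If k > N_0 then |8/(k + 3)| ≤ 8/k < ε.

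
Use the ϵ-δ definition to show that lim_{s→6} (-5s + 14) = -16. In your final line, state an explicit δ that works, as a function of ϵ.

δ = ϵ/5

Let ϵ > 0. We need δ > 0 so that 0 < |s − 6| < δ implies |(-5s + 14) + 16| < ϵ.
Since (-5s + 14) + 16 = -5(s − 6), we have |(-5s + 14) + 16| = 5|s − 6|.
So 5|s − 6| < ϵ exactly when |s − 6| < ϵ/5.
Take δ = ϵ/5. If 0 < |s − 6| < δ then |(-5s + 14) + 16| = 5|s − 6| < 5·(ϵ/5) = ϵ.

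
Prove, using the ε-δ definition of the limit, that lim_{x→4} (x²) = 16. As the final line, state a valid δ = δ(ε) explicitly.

Let ε > 0 be given. We seek δ > 0 with 0 < |x − 4| < δ ⇒ |x² − 16| < ε.
Factor: x² − 16 = (x − 4)(x + 4), so |x² − 16| = |x − 4|·|x + 4|.
Impose δ ≤ 1 so that |x| < 5; then |x + 4| ≤ 9.
Hence |x² − 16| ≤ 9|x − 4|, which is < ε once |x − 4| < ε/9.
Take δ = min(1, ε/9). If 0 < |x − 4| < δ then both bounds hold and |x² − 16| ≤ 9|x − 4| < 9·(ε/9) = ε.

δ = min(1, ε/9)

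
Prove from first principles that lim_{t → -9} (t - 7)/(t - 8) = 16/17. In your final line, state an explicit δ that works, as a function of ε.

Fix ε > 0. We want δ > 0 with 0 < |t + 9| < δ ⇒ |(t - 7)/(t - 8) − (16/17)| < ε.
Combining over a common denominator, (t - 7)/(t - 8) − (16/17) = [(t - 7)·(-17) − (-16)·(t - 8)] / [(-17)·(t - 8)] = -1(t + 9) / ((-17)(t - 8)).
So |(t - 7)/(t - 8) − (16/17)| = |t + 9| / (17·|t − 8|).
Restrict δ ≤ 17/2. Then |t + 9| < 17/2 gives |t − 8| = |(t + 9) + (-17)| ≥ 17 − 17/2 = 17/2.
Hence |(t - 7)/(t - 8) − (16/17)| < |t + 9|/(17·(17/2)) = (2/289)|t + 9|, which is < ε once |t + 9| < (289/2)ε.
Take δ = min(17/2, (289/2)ε). Then 0 < |t + 9| < δ forces both bounds, so |(t - 7)/(t - 8) − (16/17)| < ε.

δ = min(17/2, (289/2)ε)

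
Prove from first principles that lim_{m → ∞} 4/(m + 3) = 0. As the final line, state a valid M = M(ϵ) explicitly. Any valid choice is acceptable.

Let ϵ > 0. For m ≥ 1, |4/(m + 3) − 0| = 4/(m + 3) ≤ 4/m.
We need 4/m < ϵ, i.e. m > 4/ϵ.
Take M = 4/ϵ. If m > M then |4/(m + 3)| ≤ 4/m < ϵ.

M = 4/ϵ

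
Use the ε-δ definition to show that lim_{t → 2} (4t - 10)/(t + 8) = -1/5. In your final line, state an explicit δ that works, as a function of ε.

δ = min(5, (25/21)ε)

Fix ε > 0. We want δ > 0 with 0 < |t − 2| < δ ⇒ |(4t - 10)/(t + 8) + 1/5| < ε.
Combining over a common denominator, (4t - 10)/(t + 8) + 1/5 = [(4t - 10)·10 − (-2)·(t + 8)] / [10·(t + 8)] = 42(t − 2) / (10(t + 8)).
So |(4t - 10)/(t + 8) + 1/5| = 42|t − 2| / (10·|t + 8|).
Require δ ≤ 5, so |t + 8| ≥ |10| − |t − 2| > 10 − 5 = 5.
Hence |(4t - 10)/(t + 8) + 1/5| < 42|t − 2|/(10·5) = (21/25)|t − 2|, which is < ε once |t − 2| < (25/21)ε.
Take δ = min(5, (25/21)ε). Then 0 < |t − 2| < δ forces both bounds, so |(4t - 10)/(t + 8) + 1/5| < ε.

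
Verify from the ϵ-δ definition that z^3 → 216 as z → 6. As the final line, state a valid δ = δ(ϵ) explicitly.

Fix ϵ > 0. We seek δ > 0 with 0 < |z − 6| < δ ⇒ |z^3 − 216| < ϵ.
Factor: z^3 − 216 = (z − 6)(z^2 + 6z + 36), so |z^3 − 216| = |z − 6|·|z^2 + 6z + 36|.
Restrict δ ≤ 2. Then |z − 6| < 2 gives |z| < 8, so by the triangle inequality |z^2 + 6z + 36| ≤ 8^2 + 6·8 + 36 = 148.
Hence |z^3 − 216| ≤ 148|z − 6|, which is < ϵ once |z − 6| < ϵ/148.
Take δ = min(2, ϵ/148). If 0 < |z − 6| < δ then both bounds hold and |z^3 − 216| ≤ 148|z − 6| < 148·(ϵ/148) = ϵ.

δ = min(2, ϵ/148)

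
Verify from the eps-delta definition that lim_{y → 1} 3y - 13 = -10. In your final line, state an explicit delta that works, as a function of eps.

delta = eps/3

Suppose eps > 0. We need delta > 0 so that 0 < |y − 1| < delta implies |(3y - 13) + 10| < eps.
Since (3y - 13) + 10 = 3(y − 1), we have |(3y - 13) + 10| = 3|y − 1|.
So 3|y − 1| < eps exactly when |y − 1| < eps/3.
Take delta = eps/3. If 0 < |y − 1| < delta then |(3y - 13) + 10| = 3|y − 1| < 3·(eps/3) = eps.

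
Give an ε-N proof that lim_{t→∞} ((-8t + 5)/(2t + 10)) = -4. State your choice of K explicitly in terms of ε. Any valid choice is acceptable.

Let ε > 0. We seek K > 0 such that t > K implies |(-8t + 5)/(2t + 10) + 4| < ε.
(-8t + 5)/(2t + 10) + 4 = (2(-8t + 5) − (-8)(2t + 10)) / (2(2t + 10)) = 90/(2(2t + 10)).
For t > 0 we have 2t + 10 > 2t, so |(-8t + 5)/(2t + 10) + 4| = 90/(2(2t + 10)) < 90/(2·2t) = (45/2)/t.
Thus |(-8t + 5)/(2t + 10) + 4| < ε whenever t > (45/2)/ε.
Take K = (45/2)/ε. If t > K then |(-8t + 5)/(2t + 10) + 4| < (45/2)/t < ε.

K = (45/2)/ε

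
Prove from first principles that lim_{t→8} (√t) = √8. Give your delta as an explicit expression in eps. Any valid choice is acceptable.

Suppose eps > 0. We want delta > 0 such that 0 < |t − 8| < delta implies |√t − √8| < eps.
Multiplying by the conjugate, |√t − √8| = |t − 8|/(√t + √8).
Restrict delta ≤ 8 so that |t − 8| < 8 forces t > 0, and then √t + √8 > √8.
Hence |√t − √8| < |t − 8|/√8, which is < eps once |t − 8| < √8·eps.
Take delta = min(8, √8·eps). If 0 < |t − 8| < delta then t > 0 and |√t − √8| < |t − 8|/√8 < eps.

delta = min(8, √8·eps)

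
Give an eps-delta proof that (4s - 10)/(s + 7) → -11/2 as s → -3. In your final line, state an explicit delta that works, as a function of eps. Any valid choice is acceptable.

Fix eps > 0. We want delta > 0 with 0 < |s + 3| < delta ⇒ |(4s - 10)/(s + 7) + 11/2| < eps.
Combining over a common denominator, (4s - 10)/(s + 7) + 11/2 = [(4s - 10)·4 − (-22)·(s + 7)] / [4·(s + 7)] = 38(s + 3) / (4(s + 7)).
So |(4s - 10)/(s + 7) + 11/2| = 38|s + 3| / (4·|s + 7|).
Restrict delta ≤ 2. Then |s + 3| < 2 gives |s + 7| = |(s + 3) + 4| ≥ 4 − 2 = 2.
Hence |(4s - 10)/(s + 7) + 11/2| < 38|s + 3|/(4·2) = (19/4)|s + 3|, which is < eps once |s + 3| < (4/19)eps.
Take delta = min(2, (4/19)eps). Then 0 < |s + 3| < delta forces both bounds, so |(4s - 10)/(s + 7) + 11/2| < eps.

delta = min(2, (4/19)eps)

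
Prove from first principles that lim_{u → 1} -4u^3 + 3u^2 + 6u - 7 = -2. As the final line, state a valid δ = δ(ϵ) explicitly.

Suppose ϵ > 0. We want δ > 0 such that 0 < |u − 1| < δ implies |(-4u^3 + 3u^2 + 6u - 7) + 2| < ϵ.
(-4u^3 + 3u^2 + 6u - 7) + 2 = -4u^3 + 3u^2 + 6u - 5 = (u − 1)(-4u^2 - u + 5).
So |(-4u^3 + 3u^2 + 6u - 7) + 2| = |u − 1|·|-4u^2 - u + 5|.
Require δ ≤ 1. Then |u − 1| < 1 gives |u| < 2, and by the triangle inequality |-4u^2 - u + 5| ≤ 4·2^2 + 2 + 5 = 23.
Hence |(-4u^3 + 3u^2 + 6u - 7) + 2| ≤ 23|u − 1| < ϵ provided |u − 1| < ϵ/23.
Take δ = min(1, ϵ/23). Then 0 < |u − 1| < δ gives both |u − 1| < 1 and |u − 1| < ϵ/23, so |(-4u^3 + 3u^2 + 6u - 7) + 2| < ϵ.

δ = min(1, ϵ/23)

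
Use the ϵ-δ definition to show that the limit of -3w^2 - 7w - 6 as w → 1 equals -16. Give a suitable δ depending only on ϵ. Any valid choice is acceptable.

δ = min(1, ϵ/16)

Fix ϵ > 0. We want δ > 0 such that 0 < |w − 1| < δ implies |(-3w^2 - 7w - 6) + 16| < ϵ.
(-3w^2 - 7w - 6) + 16 = -3w^2 - 7w + 10 = (w − 1)(-3w - 10).
So |(-3w^2 - 7w - 6) + 16| = |w − 1|·|-3w - 10|.
Require δ ≤ 1. Then |w − 1| < 1 gives |w| < 2, and by the triangle inequality |-3w - 10| ≤ 3·2 + 10 = 16.
Hence |(-3w^2 - 7w - 6) + 16| ≤ 16|w − 1| < ϵ provided |w − 1| < ϵ/16.
Take δ = min(1, ϵ/16). Then 0 < |w − 1| < δ gives both |w − 1| < 1 and |w − 1| < ϵ/16, so |(-3w^2 - 7w - 6) + 16| < ϵ.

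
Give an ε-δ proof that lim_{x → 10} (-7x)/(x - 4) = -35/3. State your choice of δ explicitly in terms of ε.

Suppose ε > 0. We want δ > 0 with 0 < |x − 10| < δ ⇒ |(-7x)/(x - 4) + 35/3| < ε.
Combining over a common denominator, (-7x)/(x - 4) + 35/3 = [(-7x)·6 − (-70)·(x - 4)] / [6·(x - 4)] = 28(x − 10) / (6(x - 4)).
So |(-7x)/(x - 4) + 35/3| = 28|x − 10| / (6·|x − 4|).
Restrict δ ≤ 3. Then |x − 10| < 3 gives |x − 4| = |(x − 10) + 6| ≥ 6 − 3 = 3.
Hence |(-7x)/(x - 4) + 35/3| < 28|x − 10|/(6·3) = (14/9)|x − 10|, which is < ε once |x − 10| < (9/14)ε.
Take δ = min(3, (9/14)ε). Then 0 < |x − 10| < δ forces both bounds, so |(-7x)/(x - 4) + 35/3| < ε.

δ = min(3, (9/14)ε)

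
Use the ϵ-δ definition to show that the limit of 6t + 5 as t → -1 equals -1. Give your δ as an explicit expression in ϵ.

δ = ϵ/6

Fix ϵ > 0. We need δ > 0 so that 0 < |t + 1| < δ implies |(6t + 5) + 1| < ϵ.
Since (6t + 5) + 1 = 6(t + 1), we have |(6t + 5) + 1| = 6|t + 1|.
Thus it suffices that |t + 1| < ϵ/6.
Take δ = ϵ/6. If 0 < |t + 1| < δ then |(6t + 5) + 1| = 6|t + 1| < 6·(ϵ/6) = ϵ.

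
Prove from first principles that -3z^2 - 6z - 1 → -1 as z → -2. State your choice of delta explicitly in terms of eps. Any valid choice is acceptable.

delta = min(1, eps/9)

Let eps > 0. We want delta > 0 such that 0 < |z + 2| < delta implies |(-3z^2 - 6z - 1) + 1| < eps.
(-3z^2 - 6z - 1) + 1 = -3z^2 - 6z = (z + 2)(-3z).
So |(-3z^2 - 6z - 1) + 1| = |z + 2|·|-3z|.
Assume first that |z + 2| < 1, so |z| < 3. Then |-3z| ≤ 3·3 = 9.
Hence |(-3z^2 - 6z - 1) + 1| ≤ 9|z + 2| < eps provided |z + 2| < eps/9.
Take delta = min(1, eps/9). Then 0 < |z + 2| < delta gives both |z + 2| < 1 and |z + 2| < eps/9, so |(-3z^2 - 6z - 1) + 1| < eps.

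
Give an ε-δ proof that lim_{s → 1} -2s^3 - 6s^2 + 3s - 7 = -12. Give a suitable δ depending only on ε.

Let ε > 0 be given. We want δ > 0 such that 0 < |s − 1| < δ implies |(-2s^3 - 6s^2 + 3s - 7) + 12| < ε.
(-2s^3 - 6s^2 + 3s - 7) + 12 = -2s^3 - 6s^2 + 3s + 5 = (s − 1)(-2s^2 - 8s - 5).
So |(-2s^3 - 6s^2 + 3s - 7) + 12| = |s − 1|·|-2s^2 - 8s - 5|.
Require δ ≤ 1. Then |s − 1| < 1 gives |s| < 2, and by the triangle inequality |-2s^2 - 8s - 5| ≤ 2·2^2 + 8·2 + 5 = 29.
Hence |(-2s^3 - 6s^2 + 3s - 7) + 12| ≤ 29|s − 1| < ε provided |s − 1| < ε/29.
Take δ = min(1, ε/29). Then 0 < |s − 1| < δ gives both |s − 1| < 1 and |s − 1| < ε/29, so |(-2s^3 - 6s^2 + 3s - 7) + 12| < ε.

δ = min(1, ε/29)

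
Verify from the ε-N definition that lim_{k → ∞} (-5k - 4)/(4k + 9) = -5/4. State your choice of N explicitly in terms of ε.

Let ε > 0 be given. For k ≥ 1, |(-5k - 4)/(4k + 9) + 5/4| = |29|/(4(4k + 9)) = 29/(4(4k + 9)).
Since 4k + 9 ≥ 4k for k ≥ 1, this is ≤ 29/(4·4k) = (29/16)/k.
So |(-5k - 4)/(4k + 9) + 5/4| < ε whenever k > (29/16)/ε.
Take N = (29/16)/ε. If k > N then |(-5k - 4)/(4k + 9) + 5/4| ≤ (29/16)/k < ε.

N = (29/16)/ε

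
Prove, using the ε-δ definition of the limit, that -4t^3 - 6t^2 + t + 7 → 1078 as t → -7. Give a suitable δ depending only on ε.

δ = min(1, ε/585)

Suppose ε > 0. We want δ > 0 such that 0 < |t + 7| < δ implies |(-4t^3 - 6t^2 + t + 7) − 1078| < ε.
(-4t^3 - 6t^2 + t + 7) − 1078 = -4t^3 - 6t^2 + t - 1071 = (t + 7)(-4t^2 + 22t - 153).
So |(-4t^3 - 6t^2 + t + 7) − 1078| = |t + 7|·|-4t^2 + 22t - 153|.
Assume first that |t + 7| < 1, so |t| < 8. Then |-4t^2 + 22t - 153| ≤ 4·8^2 + 22·8 + 153 = 585.
Hence |(-4t^3 - 6t^2 + t + 7) − 1078| ≤ 585|t + 7| < ε provided |t + 7| < ε/585.
Choosing δ = min(1, ε/585) ensures both conditions, hence |(-4t^3 - 6t^2 + t + 7) − 1078| < ε.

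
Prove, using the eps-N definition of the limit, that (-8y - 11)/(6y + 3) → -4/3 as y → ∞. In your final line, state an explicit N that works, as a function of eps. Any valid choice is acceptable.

Suppose eps > 0. We seek N > 0 such that y > N implies |(-8y - 11)/(6y + 3) + 4/3| < eps.
(-8y - 11)/(6y + 3) + 4/3 = (6(-8y - 11) − (-8)(6y + 3)) / (6(6y + 3)) = -42/(6(6y + 3)).
For y > 0 we have 6y + 3 > 6y, so |(-8y - 11)/(6y + 3) + 4/3| = 42/(6(6y + 3)) < 42/(6·6y) = (7/6)/y.
Thus |(-8y - 11)/(6y + 3) + 4/3| < eps whenever y > (7/6)/eps.
Take N = (7/6)/eps. If y > N then |(-8y - 11)/(6y + 3) + 4/3| < (7/6)/y < eps.

N = (7/6)/eps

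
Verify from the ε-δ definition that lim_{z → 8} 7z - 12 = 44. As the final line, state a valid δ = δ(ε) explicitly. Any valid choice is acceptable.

δ = ε/7

Let ε > 0 be given. We need δ > 0 so that 0 < |z − 8| < δ implies |(7z - 12) − 44| < ε.
|(7z - 12) − 44| = |7z - 56| = 7|z − 8|.
So 7|z − 8| < ε exactly when |z − 8| < ε/7.
Choosing δ = ε/7 gives |(7z - 12) − 44| = 7|z − 8| < ε whenever |z − 8| < δ.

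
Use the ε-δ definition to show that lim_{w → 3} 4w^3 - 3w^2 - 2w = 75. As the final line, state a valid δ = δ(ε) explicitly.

δ = min(1, ε/125)

Let ε > 0 be given. We want δ > 0 such that 0 < |w − 3| < δ implies |(4w^3 - 3w^2 - 2w) − 75| < ε.
(4w^3 - 3w^2 - 2w) − 75 = 4w^3 - 3w^2 - 2w - 75 = (w − 3)(4w^2 + 9w + 25).
So |(4w^3 - 3w^2 - 2w) − 75| = |w − 3|·|4w^2 + 9w + 25|.
Assume first that |w − 3| < 1, so |w| < 4. Then |4w^2 + 9w + 25| ≤ 4·4^2 + 9·4 + 25 = 125.
Hence |(4w^3 - 3w^2 - 2w) − 75| ≤ 125|w − 3| < ε provided |w − 3| < ε/125.
Take δ = min(1, ε/125). Then 0 < |w − 3| < δ gives both |w − 3| < 1 and |w − 3| < ε/125, so |(4w^3 - 3w^2 - 2w) − 75| < ε.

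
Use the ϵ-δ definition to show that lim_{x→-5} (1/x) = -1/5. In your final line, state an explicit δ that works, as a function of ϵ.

δ = min(5/2, (25/2)ϵ)

Let ϵ > 0. We seek δ > 0 such that 0 < |x + 5| < δ implies |1/x + 1/5| < ϵ.
|1/x + 1/5| = |-5 − x|/(5·|x|) = |x + 5|/(5|x|).
Restrict δ ≤ 5/2. Then |x + 5| < 5/2 gives |x| > 5/2, so 5|x| > 25/2.
Then |1/x + 1/5| < |x + 5|/(25/2), which is < ϵ when |x + 5| < (25/2)ϵ.
Take δ = min(5/2, (25/2)ϵ). Then 0 < |x + 5| < δ gives both |x + 5| < 5/2 and |x + 5| < (25/2)ϵ, so |1/x + 1/5| < ϵ.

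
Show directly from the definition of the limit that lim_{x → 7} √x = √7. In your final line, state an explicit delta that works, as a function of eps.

Fix eps > 0. We want delta > 0 such that 0 < |x − 7| < delta implies |√x − √7| < eps.
Multiplying by the conjugate, |√x − √7| = |x − 7|/(√x + √7).
Restrict delta ≤ 7 so that |x − 7| < 7 forces x > 0, and then √x + √7 > √7.
Hence |√x − √7| < |x − 7|/√7, which is < eps once |x − 7| < √7·eps.
Take delta = min(7, √7·eps). If 0 < |x − 7| < delta then x > 0 and |√x − √7| < |x − 7|/√7 < eps.

delta = min(7, √7·eps)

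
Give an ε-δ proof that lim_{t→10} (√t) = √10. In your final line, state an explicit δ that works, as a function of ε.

δ = min(10, √10·ε)

Fix ε > 0. We want δ > 0 such that 0 < |t − 10| < δ implies |√t − √10| < ε.
Multiplying by the conjugate, |√t − √10| = |t − 10|/(√t + √10).
Restrict δ ≤ 10 so that |t − 10| < 10 forces t > 0, and then √t + √10 > √10.
Hence |√t − √10| < |t − 10|/√10, which is < ε once |t − 10| < √10·ε.
Take δ = min(10, √10·ε). If 0 < |t − 10| < δ then t > 0 and |√t − √10| < |t − 10|/√10 < ε.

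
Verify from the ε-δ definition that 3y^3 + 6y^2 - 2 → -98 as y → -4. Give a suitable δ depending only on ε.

Let ε > 0 be given. We want δ > 0 such that 0 < |y + 4| < δ implies |(3y^3 + 6y^2 - 2) + 98| < ε.
(3y^3 + 6y^2 - 2) + 98 = 3y^3 + 6y^2 + 96 = (y + 4)(3y^2 - 6y + 24).
So |(3y^3 + 6y^2 - 2) + 98| = |y + 4|·|3y^2 - 6y + 24|.
Assume first that |y + 4| < 2, so |y| < 6. Then |3y^2 - 6y + 24| ≤ 3·6^2 + 6·6 + 24 = 168.
Hence |(3y^3 + 6y^2 - 2) + 98| ≤ 168|y + 4| < ε provided |y + 4| < ε/168.
Choosing δ = min(2, ε/168) ensures both conditions, hence |(3y^3 + 6y^2 - 2) + 98| < ε.

δ = min(2, ε/168)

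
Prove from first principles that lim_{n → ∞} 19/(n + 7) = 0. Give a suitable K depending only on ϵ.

Fix ϵ > 0. For n ≥ 1, |19/(n + 7) − 0| = 19/(n + 7) ≤ 19/n.
We need 19/n < ϵ, i.e. n > 19/ϵ.
Take K = 19/ϵ. If n > K then |19/(n + 7)| ≤ 19/n < ϵ.

K = 19/ϵ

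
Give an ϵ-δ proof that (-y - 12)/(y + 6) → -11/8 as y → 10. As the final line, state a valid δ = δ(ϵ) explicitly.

δ = min(8, (64/3)ϵ)

Let ϵ > 0 be given. We want δ > 0 with 0 < |y − 10| < δ ⇒ |(-y - 12)/(y + 6) + 11/8| < ϵ.
Combining over a common denominator, (-y - 12)/(y + 6) + 11/8 = [(-y - 12)·16 − (-22)·(y + 6)] / [16·(y + 6)] = 6(y − 10) / (16(y + 6)).
So |(-y - 12)/(y + 6) + 11/8| = 6|y − 10| / (16·|y + 6|).
Require δ ≤ 8, so |y + 6| ≥ |16| − |y − 10| > 16 − 8 = 8.
Hence |(-y - 12)/(y + 6) + 11/8| < 6|y − 10|/(16·8) = (3/64)|y − 10|, which is < ϵ once |y − 10| < (64/3)ϵ.
Take δ = min(8, (64/3)ϵ). Then 0 < |y − 10| < δ forces both bounds, so |(-y - 12)/(y + 6) + 11/8| < ϵ.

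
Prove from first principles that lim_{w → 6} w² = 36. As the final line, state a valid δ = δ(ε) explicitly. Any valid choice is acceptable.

Fix ε > 0. We seek δ > 0 with 0 < |w − 6| < δ ⇒ |w² − 36| < ε.
Factor: w² − 36 = (w − 6)(w + 6), so |w² − 36| = |w − 6|·|w + 6|.
Impose δ ≤ 2 so that |w| < 8; then |w + 6| ≤ 14.
Hence |w² − 36| ≤ 14|w − 6|, which is < ε once |w − 6| < ε/14.
Take δ = min(2, ε/14). If 0 < |w − 6| < δ then both bounds hold and |w² − 36| ≤ 14|w − 6| < 14·(ε/14) = ε.

δ = min(2, ε/14)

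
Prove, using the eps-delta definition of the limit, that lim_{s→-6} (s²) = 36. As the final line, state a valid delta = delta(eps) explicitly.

delta = min(2, eps/14)

Fix eps > 0. We seek delta > 0 with 0 < |s + 6| < delta ⇒ |s² − 36| < eps.
Factor: s² − 36 = (s + 6)(s - 6), so |s² − 36| = |s + 6|·|s - 6|.
Restrict delta ≤ 2. Then |s + 6| < 2 gives |s| < 8, so by the triangle inequality |s - 6| ≤ 8 + 6 = 14.
Hence |s² − 36| ≤ 14|s + 6|, which is < eps once |s + 6| < eps/14.
Take delta = min(2, eps/14). If 0 < |s + 6| < delta then both bounds hold and |s² − 36| ≤ 14|s + 6| < 14·(eps/14) = eps.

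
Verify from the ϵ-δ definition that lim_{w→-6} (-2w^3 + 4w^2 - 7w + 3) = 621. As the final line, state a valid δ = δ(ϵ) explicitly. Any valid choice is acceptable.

δ = min(1, ϵ/313)

Suppose ϵ > 0. We want δ > 0 such that 0 < |w + 6| < δ implies |(-2w^3 + 4w^2 - 7w + 3) − 621| < ϵ.
(-2w^3 + 4w^2 - 7w + 3) − 621 = -2w^3 + 4w^2 - 7w - 618 = (w + 6)(-2w^2 + 16w - 103).
So |(-2w^3 + 4w^2 - 7w + 3) − 621| = |w + 6|·|-2w^2 + 16w - 103|.
Require δ ≤ 1. Then |w + 6| < 1 gives |w| < 7, and by the triangle inequality |-2w^2 + 16w - 103| ≤ 2·7^2 + 16·7 + 103 = 313.
Hence |(-2w^3 + 4w^2 - 7w + 3) − 621| ≤ 313|w + 6| < ϵ provided |w + 6| < ϵ/313.
Take δ = min(1, ϵ/313). Then 0 < |w + 6| < δ gives both |w + 6| < 1 and |w + 6| < ϵ/313, so |(-2w^3 + 4w^2 - 7w + 3) − 621| < ϵ.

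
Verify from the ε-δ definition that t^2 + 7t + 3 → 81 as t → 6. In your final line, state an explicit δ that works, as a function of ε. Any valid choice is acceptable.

Suppose ε > 0. We want δ > 0 such that 0 < |t − 6| < δ implies |(t^2 + 7t + 3) − 81| < ε.
(t^2 + 7t + 3) − 81 = t^2 + 7t - 78 = (t − 6)(t + 13).
So |(t^2 + 7t + 3) − 81| = |t − 6|·|t + 13|.
Assume first that |t − 6| < 2, so |t| < 8. Then |t + 13| ≤ 8 + 13 = 21.
Hence |(t^2 + 7t + 3) − 81| ≤ 21|t − 6| < ε provided |t − 6| < ε/21.
Take δ = min(2, ε/21). Then 0 < |t − 6| < δ gives both |t − 6| < 2 and |t − 6| < ε/21, so |(t^2 + 7t + 3) − 81| < ε.

δ = min(2, ε/21)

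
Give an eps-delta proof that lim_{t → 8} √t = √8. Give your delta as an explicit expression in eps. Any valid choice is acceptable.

Let eps > 0. We want delta > 0 such that 0 < |t − 8| < delta implies |√t − √8| < eps.
Multiplying by the conjugate, |√t − √8| = |t − 8|/(√t + √8).
Restrict delta ≤ 8 so that |t − 8| < 8 forces t > 0, and then √t + √8 > √8.
Hence |√t − √8| < |t − 8|/√8, which is < eps once |t − 8| < √8·eps.
Take delta = min(8, √8·eps). If 0 < |t − 8| < delta then t > 0 and |√t − √8| < |t − 8|/√8 < eps.

delta = min(8, √8·eps)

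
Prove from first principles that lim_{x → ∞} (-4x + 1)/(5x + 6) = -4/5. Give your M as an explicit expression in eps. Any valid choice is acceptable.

Fix eps > 0. We seek M > 0 such that x > M implies |(-4x + 1)/(5x + 6) + 4/5| < eps.
(-4x + 1)/(5x + 6) + 4/5 = (5(-4x + 1) − (-4)(5x + 6)) / (5(5x + 6)) = 29/(5(5x + 6)).
For x > 0 we have 5x + 6 > 5x, so |(-4x + 1)/(5x + 6) + 4/5| = 29/(5(5x + 6)) < 29/(5·5x) = (29/25)/x.
Thus |(-4x + 1)/(5x + 6) + 4/5| < eps whenever x > (29/25)/eps.
Take M = (29/25)/eps. If x > M then |(-4x + 1)/(5x + 6) + 4/5| < (29/25)/x < eps.

M = (29/25)/eps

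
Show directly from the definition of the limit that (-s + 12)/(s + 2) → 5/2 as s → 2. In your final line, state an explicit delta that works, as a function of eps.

Let eps > 0 be given. We want delta > 0 with 0 < |s − 2| < delta ⇒ |(-s + 12)/(s + 2) − (5/2)| < eps.
Combining over a common denominator, (-s + 12)/(s + 2) − (5/2) = [(-s + 12)·4 − 10·(s + 2)] / [4·(s + 2)] = -14(s − 2) / (4(s + 2)).
So |(-s + 12)/(s + 2) − (5/2)| = 14|s − 2| / (4·|s + 2|).
Restrict delta ≤ 2. Then |s − 2| < 2 gives |s + 2| = |(s − 2) + 4| ≥ 4 − 2 = 2.
Hence |(-s + 12)/(s + 2) − (5/2)| < 14|s − 2|/(4·2) = (7/4)|s − 2|, which is < eps once |s − 2| < (4/7)eps.
Take delta = min(2, (4/7)eps). Then 0 < |s − 2| < delta forces both bounds, so |(-s + 12)/(s + 2) − (5/2)| < eps.

delta = min(2, (4/7)eps)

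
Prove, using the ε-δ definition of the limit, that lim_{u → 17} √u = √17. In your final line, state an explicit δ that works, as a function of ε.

Let ε > 0. We want δ > 0 such that 0 < |u − 17| < δ implies |√u − √17| < ε.
Rationalise: √u − √17 = (u − 17)/(√u + √17), so |√u − √17| = |u − 17|/(√u + √17).
Restrict δ ≤ 17 so that |u − 17| < 17 forces u > 0, and then √u + √17 > √17.
Hence |√u − √17| < |u − 17|/√17, which is < ε once |u − 17| < √17·ε.
Take δ = min(17, √17·ε). If 0 < |u − 17| < δ then u > 0 and |√u − √17| < |u − 17|/√17 < ε.

δ = min(17, √17·ε)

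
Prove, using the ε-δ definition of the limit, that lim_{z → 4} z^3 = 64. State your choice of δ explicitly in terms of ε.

Let ε > 0. We seek δ > 0 with 0 < |z − 4| < δ ⇒ |z^3 − 64| < ε.
Factor: z^3 − 64 = (z − 4)(z^2 + 4z + 16), so |z^3 − 64| = |z − 4|·|z^2 + 4z + 16|.
Restrict δ ≤ 1. Then |z − 4| < 1 gives |z| < 5, so by the triangle inequality |z^2 + 4z + 16| ≤ 5^2 + 4·5 + 16 = 61.
Hence |z^3 − 64| ≤ 61|z − 4|, which is < ε once |z − 4| < ε/61.
Take δ = min(1, ε/61). If 0 < |z − 4| < δ then both bounds hold and |z^3 − 64| ≤ 61|z − 4| < 61·(ε/61) = ε.

δ = min(1, ε/61)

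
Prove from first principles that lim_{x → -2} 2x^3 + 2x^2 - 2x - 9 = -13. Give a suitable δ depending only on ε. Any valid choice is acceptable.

δ = min(1, ε/26)

Let ε > 0. We want δ > 0 such that 0 < |x + 2| < δ implies |(2x^3 + 2x^2 - 2x - 9) + 13| < ε.
(2x^3 + 2x^2 - 2x - 9) + 13 = 2x^3 + 2x^2 - 2x + 4 = (x + 2)(2x^2 - 2x + 2).
So |(2x^3 + 2x^2 - 2x - 9) + 13| = |x + 2|·|2x^2 - 2x + 2|.
Require δ ≤ 1. Then |x + 2| < 1 gives |x| < 3, and by the triangle inequality |2x^2 - 2x + 2| ≤ 2·3^2 + 2·3 + 2 = 26.
Hence |(2x^3 + 2x^2 - 2x - 9) + 13| ≤ 26|x + 2| < ε provided |x + 2| < ε/26.
Choosing δ = min(1, ε/26) ensures both conditions, hence |(2x^3 + 2x^2 - 2x - 9) + 13| < ε.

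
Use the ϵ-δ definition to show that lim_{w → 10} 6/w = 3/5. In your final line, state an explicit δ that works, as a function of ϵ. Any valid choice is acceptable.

Fix ϵ > 0. We seek δ > 0 such that 0 < |w − 10| < δ implies |6/w − (3/5)| < ϵ.
|6/w − (3/5)| = 6·|10 − w|/(10·|w|) = 6|w − 10|/(10|w|).
Restrict δ ≤ 5. Then |w − 10| < 5 gives |w| > 5, so 10|w| > 50.
Then |6/w − (3/5)| < 6|w − 10|/50, which is < ϵ when |w − 10| < (25/3)ϵ.
Take δ = min(5, (25/3)ϵ). Then 0 < |w − 10| < δ gives both |w − 10| < 5 and |w − 10| < (25/3)ϵ, so |6/w − (3/5)| < ϵ.

δ = min(5, (25/3)ϵ)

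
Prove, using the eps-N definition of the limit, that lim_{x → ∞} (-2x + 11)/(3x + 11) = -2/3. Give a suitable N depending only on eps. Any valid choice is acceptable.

N = (55/9)/eps

Suppose eps > 0. We seek N > 0 such that x > N implies |(-2x + 11)/(3x + 11) + 2/3| < eps.
(-2x + 11)/(3x + 11) + 2/3 = (3(-2x + 11) − (-2)(3x + 11)) / (3(3x + 11)) = 55/(3(3x + 11)).
For x > 0 we have 3x + 11 > 3x, so |(-2x + 11)/(3x + 11) + 2/3| = 55/(3(3x + 11)) < 55/(3·3x) = (55/9)/x.
Thus |(-2x + 11)/(3x + 11) + 2/3| < eps whenever x > (55/9)/eps.
Take N = (55/9)/eps. If x > N then |(-2x + 11)/(3x + 11) + 2/3| < (55/9)/x < eps.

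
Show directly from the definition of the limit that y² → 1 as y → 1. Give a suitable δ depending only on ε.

Let ε > 0 be given. We seek δ > 0 with 0 < |y − 1| < δ ⇒ |y² − 1| < ε.
Factor: y² − 1 = (y − 1)(y + 1), so |y² − 1| = |y − 1|·|y + 1|.
Impose δ ≤ 1 so that |y| < 2; then |y + 1| ≤ 3.
Hence |y² − 1| ≤ 3|y − 1|, which is < ε once |y − 1| < ε/3.
Take δ = min(1, ε/3). If 0 < |y − 1| < δ then both bounds hold and |y² − 1| ≤ 3|y − 1| < 3·(ε/3) = ε.

δ = min(1, ε/3)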